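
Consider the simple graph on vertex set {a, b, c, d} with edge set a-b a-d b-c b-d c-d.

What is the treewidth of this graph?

A width-2 tree decomposition is:
Bags: B1 = {b, c, d}  B2 = {a, b, d}
Tree: B1–B2
Each bag holds 3 vertices, so the decomposition has width 2, which upper-bounds the treewidth. For the lower bound, the 3 vertices {b, c, d} are pairwise adjacent, and any tree decomposition puts a clique entirely inside one bag — forcing width ≥ 2. The upper and lower bounds meet at 2, so that is the treewidth.

2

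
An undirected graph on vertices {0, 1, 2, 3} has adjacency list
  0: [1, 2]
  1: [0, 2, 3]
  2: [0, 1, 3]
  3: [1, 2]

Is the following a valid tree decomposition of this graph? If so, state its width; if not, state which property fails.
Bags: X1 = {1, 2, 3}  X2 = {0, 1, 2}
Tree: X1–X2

Vertex coverage: the bags together contain {0, 1, 2, 3}, the full vertex set. Edge coverage: each edge of G has both endpoints in at least one bag. Running intersection: for every vertex, the bags containing it form a connected subtree. All three properties hold, so this is a valid tree decomposition of width max|bag| − 1 = 2, and hence tw(G) ≤ 2.

Yes; width 2.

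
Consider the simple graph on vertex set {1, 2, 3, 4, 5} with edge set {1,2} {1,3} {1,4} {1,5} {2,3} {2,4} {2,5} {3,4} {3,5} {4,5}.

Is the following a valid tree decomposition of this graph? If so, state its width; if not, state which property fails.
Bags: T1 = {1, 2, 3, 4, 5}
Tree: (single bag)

Yes; width 4.

Checking the three conditions: (i) the bags cover all of {1, 2, 3, 4, 5}; (ii) for each edge, some bag contains both endpoints; (iii) the bags containing any fixed vertex form a subtree. All hold, so the decomposition is valid with width 5 − 1 = 4.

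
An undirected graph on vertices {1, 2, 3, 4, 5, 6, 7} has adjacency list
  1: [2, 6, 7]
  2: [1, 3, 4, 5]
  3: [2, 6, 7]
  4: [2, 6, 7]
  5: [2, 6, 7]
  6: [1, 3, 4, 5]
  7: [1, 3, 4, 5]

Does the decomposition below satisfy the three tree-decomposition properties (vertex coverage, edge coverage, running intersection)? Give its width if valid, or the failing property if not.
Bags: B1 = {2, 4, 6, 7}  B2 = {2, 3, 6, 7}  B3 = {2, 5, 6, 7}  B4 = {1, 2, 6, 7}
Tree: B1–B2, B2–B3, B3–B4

Yes; width 3.

Checking the three conditions: (i) the bags cover all of {1, 2, 3, 4, 5, 6, 7}; (ii) for each edge, some bag contains both endpoints; (iii) the bags containing any fixed vertex form a subtree. All hold, so the decomposition is valid with width 4 − 1 = 3.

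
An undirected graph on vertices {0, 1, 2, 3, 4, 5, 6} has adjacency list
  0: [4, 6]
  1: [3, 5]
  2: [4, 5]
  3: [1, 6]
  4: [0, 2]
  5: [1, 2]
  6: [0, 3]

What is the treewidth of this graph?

A width-2 tree decomposition is:
Bags: B1 = {0, 4, 6}  B2 = {2, 4, 6}  B3 = {2, 5, 6}  B4 = {1, 5, 6}  B5 = {1, 3, 6}
Tree: B1–B2, B2–B3, B3–B4, B4–B5
Each bag holds 3 vertices, so the decomposition has width 2, which upper-bounds the treewidth. Since 6–0–4–2–5–1–3–6 is a cycle in G, G is not acyclic. Forests are exactly the graphs of treewidth ≤ 1, so tw(G) ≥ 2. Hence tw(G) = 2 exactly.

2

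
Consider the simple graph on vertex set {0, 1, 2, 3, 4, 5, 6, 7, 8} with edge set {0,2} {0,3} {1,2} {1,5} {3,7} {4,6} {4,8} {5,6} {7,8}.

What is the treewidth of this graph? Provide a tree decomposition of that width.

Treewidth 2.
One optimal decomposition is:
Bags: B1 = {0, 1, 2}  B2 = {0, 1, 5}  B3 = {0, 5, 6}  B4 = {0, 4, 6}  B5 = {0, 4, 8}  B6 = {0, 7, 8}  B7 = {0, 3, 7}
Tree: B1–B2, B2–B3, B3–B4, B4–B5, B5–B6, B6–B7

Every bag has size at most 3, so the width is 3 − 1 = 2 and tw(G) ≤ 2. For the lower bound, G contains the cycle 0–2–1–5–6–4–8–7–3–0, so G is not a forest; only forests have treewidth ≤ 1, hence tw(G) ≥ 2. Combining the bounds, tw(G) = 2.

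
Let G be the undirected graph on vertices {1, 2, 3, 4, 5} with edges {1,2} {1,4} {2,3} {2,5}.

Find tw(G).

A width-1 tree decomposition is:
Bags: B1 = {2, 5}  B2 = {1, 2}  B3 = {1, 4}  B4 = {2, 3}
Tree: B1–B2, B2–B3, B1–B4
The largest bag has 2 vertices, giving width 1; this decomposition certifies tw(G) ≤ 1. Since G has at least one edge (e.g. 5–2), it is not an edgeless graph, so tw(G) ≥ 1. Hence tw(G) = 1 exactly.

1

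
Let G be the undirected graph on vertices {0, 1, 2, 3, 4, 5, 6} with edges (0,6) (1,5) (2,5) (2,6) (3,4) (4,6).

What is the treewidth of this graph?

1

A width-1 tree decomposition is:
Bags: B1 = {2, 6}  B2 = {2, 5}  B3 = {4, 6}  B4 = {1, 5}  B5 = {0, 6}  B6 = {3, 4}
Tree: B1–B2, B1–B3, B2–B4, B3–B5, B3–B6
Each bag holds 2 vertices, so the decomposition has width 1, which upper-bounds the treewidth. Since G has at least one edge (e.g. 2–6), it is not an edgeless graph, so tw(G) ≥ 1. Hence tw(G) = 1 exactly.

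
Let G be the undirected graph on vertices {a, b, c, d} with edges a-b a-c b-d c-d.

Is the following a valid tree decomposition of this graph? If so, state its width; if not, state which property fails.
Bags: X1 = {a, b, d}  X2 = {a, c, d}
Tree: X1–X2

Yes; width 2.

Every vertex of G appears in some bag (union = {a, b, c, d}); every edge is covered by a bag; and for each vertex v the set of bags containing v is connected in the bag tree. The decomposition is therefore valid. The largest bag has 3 vertices, so the width is 2.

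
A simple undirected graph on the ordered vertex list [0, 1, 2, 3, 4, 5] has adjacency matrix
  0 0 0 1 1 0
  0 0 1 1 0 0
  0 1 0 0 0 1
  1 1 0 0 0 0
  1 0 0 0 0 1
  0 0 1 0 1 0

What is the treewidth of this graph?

A width-2 tree decomposition is:
Bags: B1 = {0, 4, 5}  B2 = {0, 2, 5}  B3 = {0, 1, 2}  B4 = {0, 1, 3}
Tree: B1–B2, B2–B3, B3–B4
Each bag holds 3 vertices, so the decomposition has width 2, which upper-bounds the treewidth. The edges 0–4–5–2–1–3–0 form a cycle, so G is not a tree and its treewidth is at least 2. Therefore the treewidth is 2.

2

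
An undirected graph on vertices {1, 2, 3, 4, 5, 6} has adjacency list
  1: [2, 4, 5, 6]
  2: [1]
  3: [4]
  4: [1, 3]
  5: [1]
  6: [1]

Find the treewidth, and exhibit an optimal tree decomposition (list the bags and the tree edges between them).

Treewidth 1.
One such decomposition:
Bags: B1 = {1, 4}  B2 = {1, 5}  B3 = {3, 4}  B4 = {1, 6}  B5 = {1, 2}
Tree: B1–B2, B1–B3, B1–B4, B2–B5

Every bag has size at most 2, so the width is 2 − 1 = 1 and tw(G) ≤ 1. Any graph with an edge has treewidth ≥ 1, and G has the edge 4–1. Combining the bounds, tw(G) = 1.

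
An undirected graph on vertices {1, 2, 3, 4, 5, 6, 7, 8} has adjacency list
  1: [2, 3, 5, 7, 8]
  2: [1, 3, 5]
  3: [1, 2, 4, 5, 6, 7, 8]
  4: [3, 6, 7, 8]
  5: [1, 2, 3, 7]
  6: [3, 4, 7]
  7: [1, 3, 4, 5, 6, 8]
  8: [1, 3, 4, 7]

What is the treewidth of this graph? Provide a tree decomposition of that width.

Treewidth 3.
One optimal decomposition is:
Bags: B1 = {1, 3, 5, 7}  B2 = {1, 3, 7, 8}  B3 = {3, 4, 7, 8}  B4 = {1, 2, 3, 5}  B5 = {3, 4, 6, 7}
Tree: B1–B2, B2–B3, B1–B4, B3–B5

Every bag has size at most 4, so the width is 4 − 1 = 3 and tw(G) ≤ 3. On the other hand G contains the 4-clique {1, 2, 3, 5}. A clique must lie in a single bag of any decomposition, so no decomposition can have width below 3. Hence tw(G) = 3 exactly.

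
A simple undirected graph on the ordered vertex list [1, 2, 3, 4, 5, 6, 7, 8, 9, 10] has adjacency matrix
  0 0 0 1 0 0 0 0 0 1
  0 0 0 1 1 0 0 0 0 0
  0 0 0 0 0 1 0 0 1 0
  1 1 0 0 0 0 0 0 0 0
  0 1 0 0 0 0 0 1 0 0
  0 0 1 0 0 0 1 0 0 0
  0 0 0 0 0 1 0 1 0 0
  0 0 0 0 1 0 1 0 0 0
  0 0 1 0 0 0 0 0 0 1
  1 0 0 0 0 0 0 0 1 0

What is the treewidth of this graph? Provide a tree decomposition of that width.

Treewidth 2.
One optimal decomposition is:
Bags: B1 = {3, 9, 10}  B2 = {3, 6, 10}  B3 = {6, 7, 10}  B4 = {7, 8, 10}  B5 = {5, 8, 10}  B6 = {2, 5, 10}  B7 = {2, 4, 10}  B8 = {1, 4, 10}
Tree: B1–B2, B2–B3, B3–B4, B4–B5, B5–B6, B6–B7, B7–B8

The largest bag has 3 vertices, giving width 2; this decomposition certifies tw(G) ≤ 2. Since 10–9–3–6–7–8–5–2–4–1–10 is a cycle in G, G is not acyclic. Forests are exactly the graphs of treewidth ≤ 1, so tw(G) ≥ 2. The upper and lower bounds meet at 2, so that is the treewidth.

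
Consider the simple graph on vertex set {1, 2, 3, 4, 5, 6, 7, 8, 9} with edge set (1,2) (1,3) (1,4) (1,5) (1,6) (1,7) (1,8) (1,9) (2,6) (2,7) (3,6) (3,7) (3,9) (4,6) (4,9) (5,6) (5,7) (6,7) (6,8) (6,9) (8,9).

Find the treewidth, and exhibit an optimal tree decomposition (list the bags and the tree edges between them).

Every bag has size at most 4, so the width is 4 − 1 = 3 and tw(G) ≤ 3. Conversely, {1, 6, 8, 9} is a clique of size 4, and the vertices of any clique must share a bag in every tree decomposition; so some bag has ≥ 4 vertices and tw(G) ≥ 3. Combining the bounds, tw(G) = 3.

Treewidth 3.
One optimal decomposition is:
Bags: B1 = {1, 3, 6, 7}  B2 = {1, 2, 6, 7}  B3 = {1, 3, 6, 9}  B4 = {1, 4, 6, 9}  B5 = {1, 6, 8, 9}  B6 = {1, 5, 6, 7}
Tree: B1–B2, B1–B3, B3–B4, B4–B5, B1–B6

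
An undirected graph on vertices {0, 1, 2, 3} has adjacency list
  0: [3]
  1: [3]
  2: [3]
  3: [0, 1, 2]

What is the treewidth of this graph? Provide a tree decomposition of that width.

Every bag has size at most 2, so the width is 2 − 1 = 1 and tw(G) ≤ 1. G has an edge, so its treewidth is at least 1. Combining the bounds, tw(G) = 1.

Treewidth 1.
One such decomposition:
Bags: B1 = {2, 3}  B2 = {1, 3}  B3 = {0, 3}
Tree: B1–B2, B2–B3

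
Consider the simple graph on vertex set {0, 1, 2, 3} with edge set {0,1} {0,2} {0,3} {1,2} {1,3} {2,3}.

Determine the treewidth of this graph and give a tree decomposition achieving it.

A single bag containing all 4 vertices is trivially a valid decomposition of width 3. For the lower bound, the 4 vertices {0, 1, 2, 3} are pairwise adjacent, and any tree decomposition puts a clique entirely inside one bag — forcing width ≥ 3. Hence tw(G) = 3 exactly.

Treewidth 3.
One such decomposition:
Bags: B1 = {0, 1, 2, 3}
Tree: (single bag)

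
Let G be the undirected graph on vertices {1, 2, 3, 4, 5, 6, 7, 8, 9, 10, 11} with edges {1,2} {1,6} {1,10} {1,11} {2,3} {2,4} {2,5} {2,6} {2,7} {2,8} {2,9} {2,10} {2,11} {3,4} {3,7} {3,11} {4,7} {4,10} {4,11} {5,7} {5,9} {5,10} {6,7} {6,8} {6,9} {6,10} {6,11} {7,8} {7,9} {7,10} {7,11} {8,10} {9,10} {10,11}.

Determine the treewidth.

A width-4 tree decomposition is:
Bags: B1 = {2, 6, 7, 9, 10}  B2 = {2, 6, 7, 8, 10}  B3 = {2, 6, 7, 10, 11}  B4 = {2, 4, 7, 10, 11}  B5 = {2, 3, 4, 7, 11}  B6 = {1, 2, 6, 10, 11}  B7 = {2, 5, 7, 9, 10}
Tree: B1–B2, B1–B3, B3–B4, B4–B5, B3–B6, B1–B7
The largest bag has 5 vertices, giving width 4; this decomposition certifies tw(G) ≤ 4. Conversely, {1, 2, 6, 10, 11} is a clique of size 5, and the vertices of any clique must share a bag in every tree decomposition; so some bag has ≥ 5 vertices and tw(G) ≥ 4. The upper and lower bounds meet at 4, so that is the treewidth.

4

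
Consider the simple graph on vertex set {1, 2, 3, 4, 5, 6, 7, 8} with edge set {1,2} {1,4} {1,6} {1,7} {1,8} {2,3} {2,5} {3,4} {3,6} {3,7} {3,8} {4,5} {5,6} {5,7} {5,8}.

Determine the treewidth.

3

A width-3 tree decomposition is:
Bags: B1 = {1, 3, 4, 5}  B2 = {1, 3, 5, 6}  B3 = {1, 3, 5, 7}  B4 = {1, 2, 3, 5}  B5 = {1, 3, 5, 8}
Tree: B1–B2, B2–B3, B3–B4, B4–B5
Each bag holds 4 vertices, so the decomposition has width 3, which upper-bounds the treewidth. For the lower bound: the 4 vertex sets {3,4}, {1,6}, {5}, {7} are disjoint, each induces a connected subgraph, and every pair is joined by at least one edge of G. Contracting each set to a single vertex therefore yields K_{4} as a minor, and since treewidth is minor-monotone, tw(G) ≥ tw(K_{4}) = 3. Hence tw(G) = 3 exactly.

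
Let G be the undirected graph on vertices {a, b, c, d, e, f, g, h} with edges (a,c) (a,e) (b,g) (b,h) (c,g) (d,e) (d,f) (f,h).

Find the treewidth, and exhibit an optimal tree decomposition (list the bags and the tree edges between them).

Treewidth 2.
Bags: B1 = {b, f, h}  B2 = {b, f, g}  B3 = {c, f, g}  B4 = {a, c, f}  B5 = {a, e, f}  B6 = {d, e, f}
Tree: B1–B2, B2–B3, B3–B4, B4–B5, B5–B6

The largest bag has 3 vertices, giving width 2; this decomposition certifies tw(G) ≤ 2. The edges f–h–b–g–c–a–e–d–f form a cycle, so G is not a tree and its treewidth is at least 2. Hence tw(G) = 2 exactly.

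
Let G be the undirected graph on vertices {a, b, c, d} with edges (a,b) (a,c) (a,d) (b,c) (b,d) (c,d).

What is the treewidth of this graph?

3

A width-3 tree decomposition is:
Bags: B1 = {a, b, c, d}
Tree: (single bag)
With just one bag of size 4, the width is 4 − 1 = 3, so tw(G) ≤ 3. On the other hand G contains the 4-clique {a, b, c, d}. A clique must lie in a single bag of any decomposition, so no decomposition can have width below 3. The upper and lower bounds meet at 3, so that is the treewidth.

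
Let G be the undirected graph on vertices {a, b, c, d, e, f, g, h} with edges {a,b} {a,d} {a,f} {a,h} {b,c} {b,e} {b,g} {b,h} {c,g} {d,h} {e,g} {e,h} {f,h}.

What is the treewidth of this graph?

A width-2 tree decomposition is:
Bags: B1 = {b, e, h}  B2 = {b, e, g}  B3 = {a, b, h}  B4 = {a, f, h}  B5 = {b, c, g}  B6 = {a, d, h}
Tree: B1–B2, B1–B3, B3–B4, B2–B5, B3–B6
Each bag holds 3 vertices, so the decomposition has width 2, which upper-bounds the treewidth. For the lower bound, the 3 vertices {b, e, g} are pairwise adjacent, and any tree decomposition puts a clique entirely inside one bag — forcing width ≥ 2. Combining the bounds, tw(G) = 2.

2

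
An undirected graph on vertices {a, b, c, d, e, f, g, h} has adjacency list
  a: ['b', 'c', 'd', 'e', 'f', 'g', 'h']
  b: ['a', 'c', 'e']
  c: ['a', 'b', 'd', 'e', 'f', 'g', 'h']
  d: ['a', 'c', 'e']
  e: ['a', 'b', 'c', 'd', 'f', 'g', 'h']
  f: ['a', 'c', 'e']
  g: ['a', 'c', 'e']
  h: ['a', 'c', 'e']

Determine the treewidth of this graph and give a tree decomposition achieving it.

Treewidth 3.
One such decomposition:
Bags: B1 = {a, c, e, g}  B2 = {a, c, e, f}  B3 = {a, b, c, e}  B4 = {a, c, e, h}  B5 = {a, c, d, e}
Tree: B1–B2, B1–B3, B3–B4, B3–B5

Each bag holds 4 vertices, so the decomposition has width 3, which upper-bounds the treewidth. On the other hand G contains the 4-clique {a, c, d, e}. A clique must lie in a single bag of any decomposition, so no decomposition can have width below 3. Hence tw(G) = 3 exactly.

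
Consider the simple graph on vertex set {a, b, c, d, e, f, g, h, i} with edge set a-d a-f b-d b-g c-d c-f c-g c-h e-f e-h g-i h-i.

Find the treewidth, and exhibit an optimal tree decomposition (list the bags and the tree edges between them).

Every bag has size at most 4, so the width is 4 − 1 = 3 and tw(G) ≤ 3. For the lower bound: the 4 vertex sets {e,h,i}, {g}, {c}, {a,b,d,f} are disjoint, each induces a connected subgraph, and every pair is joined by at least one edge of G. Contracting each set to a single vertex therefore yields K_{4} as a minor, and since treewidth is minor-monotone, tw(G) ≥ tw(K_{4}) = 3. Therefore the treewidth is 3.

Treewidth 3.
Bags: B1 = {e, g, h, i}  B2 = {c, e, g, h}  B3 = {c, e, f, g}  B4 = {b, c, f, g}  B5 = {b, c, d, f}  B6 = {a, b, d, f}
Tree: B1–B2, B2–B3, B3–B4, B4–B5, B5–B6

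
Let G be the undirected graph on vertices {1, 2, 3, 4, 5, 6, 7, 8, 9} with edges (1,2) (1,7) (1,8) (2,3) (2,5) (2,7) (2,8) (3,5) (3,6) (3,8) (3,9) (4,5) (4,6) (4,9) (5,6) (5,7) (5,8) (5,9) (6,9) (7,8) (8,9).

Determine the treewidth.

3

A width-3 tree decomposition is:
Bags: B1 = {2, 3, 5, 8}  B2 = {3, 5, 8, 9}  B3 = {2, 5, 7, 8}  B4 = {3, 5, 6, 9}  B5 = {4, 5, 6, 9}  B6 = {1, 2, 7, 8}
Tree: B1–B2, B1–B3, B2–B4, B4–B5, B3–B6
The largest bag has 4 vertices, giving width 3; this decomposition certifies tw(G) ≤ 3. On the other hand G contains the 4-clique {1, 2, 7, 8}. A clique must lie in a single bag of any decomposition, so no decomposition can have width below 3. The upper and lower bounds meet at 3, so that is the treewidth.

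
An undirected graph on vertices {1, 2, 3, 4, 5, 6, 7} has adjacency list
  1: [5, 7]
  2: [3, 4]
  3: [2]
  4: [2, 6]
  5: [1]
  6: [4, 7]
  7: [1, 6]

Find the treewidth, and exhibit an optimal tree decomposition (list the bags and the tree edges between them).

Treewidth 1.
One optimal decomposition is:
Bags: B1 = {1, 5}  B2 = {1, 7}  B3 = {6, 7}  B4 = {4, 6}  B5 = {2, 4}  B6 = {2, 3}
Tree: B1–B2, B2–B3, B3–B4, B4–B5, B5–B6

Every bag has size at most 2, so the width is 2 − 1 = 1 and tw(G) ≤ 1. Any graph with an edge has treewidth ≥ 1, and G has the edge 5–1. Therefore the treewidth is 1.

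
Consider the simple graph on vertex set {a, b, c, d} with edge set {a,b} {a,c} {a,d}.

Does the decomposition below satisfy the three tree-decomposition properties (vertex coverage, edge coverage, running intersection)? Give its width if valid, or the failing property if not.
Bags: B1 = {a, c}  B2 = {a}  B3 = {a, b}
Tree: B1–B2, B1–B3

A tree decomposition must satisfy three properties: every vertex lies in some bag; for every edge, both endpoints lie together in some bag; and for every vertex, the bags containing it form a connected subtree. Here vertex d appears in no bag, so the decomposition is invalid.

No — vertex d appears in no bag.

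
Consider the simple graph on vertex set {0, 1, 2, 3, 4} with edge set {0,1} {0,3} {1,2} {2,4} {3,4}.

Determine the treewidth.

2

A width-2 tree decomposition is:
Bags: B1 = {0, 3, 4}  B2 = {0, 1, 4}  B3 = {1, 2, 4}
Tree: B1–B2, B2–B3
Each bag holds 3 vertices, so the decomposition has width 2, which upper-bounds the treewidth. For the lower bound, G contains the cycle 4–3–0–1–2–4, so G is not a forest; only forests have treewidth ≤ 1, hence tw(G) ≥ 2. Combining the bounds, tw(G) = 2.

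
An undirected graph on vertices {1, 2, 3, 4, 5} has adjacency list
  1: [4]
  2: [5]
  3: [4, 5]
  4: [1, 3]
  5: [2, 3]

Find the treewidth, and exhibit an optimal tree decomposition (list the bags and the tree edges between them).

The largest bag has 2 vertices, giving width 1; this decomposition certifies tw(G) ≤ 1. Any graph with an edge has treewidth ≥ 1, and G has the edge 2–5. Hence tw(G) = 1 exactly.

Treewidth 1.
Bags: B1 = {2, 5}  B2 = {3, 5}  B3 = {3, 4}  B4 = {1, 4}
Tree: B1–B2, B2–B3, B3–B4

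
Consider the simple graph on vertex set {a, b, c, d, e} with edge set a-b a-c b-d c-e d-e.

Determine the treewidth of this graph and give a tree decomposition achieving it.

Each bag holds 3 vertices, so the decomposition has width 2, which upper-bounds the treewidth. The edges d–e–c–a–b–d form a cycle, so G is not a tree and its treewidth is at least 2. Therefore the treewidth is 2.

Treewidth 2.
One such decomposition:
Bags: B1 = {c, d, e}  B2 = {a, c, d}  B3 = {a, b, d}
Tree: B1–B2, B2–B3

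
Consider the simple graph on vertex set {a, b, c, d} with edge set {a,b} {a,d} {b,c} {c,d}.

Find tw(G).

A width-2 tree decomposition is:
Bags: B1 = {a, c, d}  B2 = {a, b, c}
Tree: B1–B2
Each bag holds 3 vertices, so the decomposition has width 2, which upper-bounds the treewidth. For the lower bound, G contains the cycle a–d–c–b–a, so G is not a forest; only forests have treewidth ≤ 1, hence tw(G) ≥ 2. The upper and lower bounds meet at 2, so that is the treewidth.

2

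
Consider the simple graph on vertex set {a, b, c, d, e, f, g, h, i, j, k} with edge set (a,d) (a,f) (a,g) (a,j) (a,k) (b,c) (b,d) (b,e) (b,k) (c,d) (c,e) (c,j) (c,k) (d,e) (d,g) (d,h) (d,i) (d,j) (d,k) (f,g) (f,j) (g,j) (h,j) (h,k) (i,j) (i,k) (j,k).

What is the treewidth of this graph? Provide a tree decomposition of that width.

Every bag has size at most 4, so the width is 4 − 1 = 3 and tw(G) ≤ 3. Conversely, {a, d, g, j} is a clique of size 4, and the vertices of any clique must share a bag in every tree decomposition; so some bag has ≥ 4 vertices and tw(G) ≥ 3. Hence tw(G) = 3 exactly.

Treewidth 3.
Bags: B1 = {c, d, j, k}  B2 = {b, c, d, k}  B3 = {a, d, j, k}  B4 = {a, d, g, j}  B5 = {d, h, j, k}  B6 = {b, c, d, e}  B7 = {a, f, g, j}  B8 = {d, i, j, k}
Tree: B1–B2, B1–B3, B3–B4, B1–B5, B2–B6, B4–B7, B5–B8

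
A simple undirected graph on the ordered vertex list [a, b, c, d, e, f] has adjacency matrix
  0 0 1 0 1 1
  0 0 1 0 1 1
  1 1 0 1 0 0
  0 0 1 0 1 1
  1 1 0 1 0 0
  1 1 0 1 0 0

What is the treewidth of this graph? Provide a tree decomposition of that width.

Treewidth 3.
One such decomposition:
Bags: B1 = {a, c, e, f}  B2 = {c, d, e, f}  B3 = {b, c, e, f}
Tree: B1–B2, B2–B3

The largest bag has 4 vertices, giving width 3; this decomposition certifies tw(G) ≤ 3. For the lower bound: the 4 vertex sets {a,e}, {c,d}, {f}, {b} are disjoint, each induces a connected subgraph, and every pair is joined by at least one edge of G. Contracting each set to a single vertex therefore yields K_{4} as a minor, and since treewidth is minor-monotone, tw(G) ≥ tw(K_{4}) = 3. The upper and lower bounds meet at 3, so that is the treewidth.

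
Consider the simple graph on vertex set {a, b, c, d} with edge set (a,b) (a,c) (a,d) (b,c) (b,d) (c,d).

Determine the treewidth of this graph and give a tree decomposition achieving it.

Treewidth 3.
One optimal decomposition is:
Bags: B1 = {a, b, c, d}
Tree: (single bag)

A single bag containing all 4 vertices is trivially a valid decomposition of width 3. On the other hand G contains the 4-clique {a, b, c, d}. A clique must lie in a single bag of any decomposition, so no decomposition can have width below 3. Therefore the treewidth is 3.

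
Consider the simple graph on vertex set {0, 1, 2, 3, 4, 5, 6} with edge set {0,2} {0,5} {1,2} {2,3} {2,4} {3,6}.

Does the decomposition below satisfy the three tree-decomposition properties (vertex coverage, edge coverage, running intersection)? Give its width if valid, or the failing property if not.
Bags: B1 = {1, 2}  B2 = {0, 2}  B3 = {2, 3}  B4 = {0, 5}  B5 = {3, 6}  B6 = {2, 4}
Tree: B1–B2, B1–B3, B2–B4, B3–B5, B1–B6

Checking the three conditions: (i) the bags cover all of {0, 1, 2, 3, 4, 5, 6}; (ii) for each edge, some bag contains both endpoints; (iii) the bags containing any fixed vertex form a subtree. All hold, so the decomposition is valid with width 2 − 1 = 1.

Yes; width 1.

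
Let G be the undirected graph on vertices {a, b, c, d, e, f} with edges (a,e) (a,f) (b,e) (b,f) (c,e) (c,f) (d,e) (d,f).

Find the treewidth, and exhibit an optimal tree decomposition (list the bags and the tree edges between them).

The largest bag has 3 vertices, giving width 2; this decomposition certifies tw(G) ≤ 2. The edges b–e–a–f–b form a cycle, so G is not a tree and its treewidth is at least 2. Hence tw(G) = 2 exactly.

Treewidth 2.
One optimal decomposition is:
Bags: B1 = {b, e, f}  B2 = {a, e, f}  B3 = {c, e, f}  B4 = {d, e, f}
Tree: B1–B2, B2–B3, B3–B4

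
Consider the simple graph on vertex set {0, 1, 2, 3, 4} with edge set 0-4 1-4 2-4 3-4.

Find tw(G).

1

A width-1 tree decomposition is:
Bags: B1 = {1, 4}  B2 = {2, 4}  B3 = {3, 4}  B4 = {0, 4}
Tree: B1–B2, B1–B3, B3–B4
Every bag has size at most 2, so the width is 2 − 1 = 1 and tw(G) ≤ 1. G has an edge, so its treewidth is at least 1. Combining the bounds, tw(G) = 1.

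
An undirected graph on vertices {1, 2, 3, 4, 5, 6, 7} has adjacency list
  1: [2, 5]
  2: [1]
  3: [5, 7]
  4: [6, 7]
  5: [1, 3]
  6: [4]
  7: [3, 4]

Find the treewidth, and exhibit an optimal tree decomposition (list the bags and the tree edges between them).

Treewidth 1.
One optimal decomposition is:
Bags: B1 = {1, 2}  B2 = {1, 5}  B3 = {3, 5}  B4 = {3, 7}  B5 = {4, 7}  B6 = {4, 6}
Tree: B1–B2, B2–B3, B3–B4, B4–B5, B5–B6

The largest bag has 2 vertices, giving width 1; this decomposition certifies tw(G) ≤ 1. G has an edge, so its treewidth is at least 1. Combining the bounds, tw(G) = 1.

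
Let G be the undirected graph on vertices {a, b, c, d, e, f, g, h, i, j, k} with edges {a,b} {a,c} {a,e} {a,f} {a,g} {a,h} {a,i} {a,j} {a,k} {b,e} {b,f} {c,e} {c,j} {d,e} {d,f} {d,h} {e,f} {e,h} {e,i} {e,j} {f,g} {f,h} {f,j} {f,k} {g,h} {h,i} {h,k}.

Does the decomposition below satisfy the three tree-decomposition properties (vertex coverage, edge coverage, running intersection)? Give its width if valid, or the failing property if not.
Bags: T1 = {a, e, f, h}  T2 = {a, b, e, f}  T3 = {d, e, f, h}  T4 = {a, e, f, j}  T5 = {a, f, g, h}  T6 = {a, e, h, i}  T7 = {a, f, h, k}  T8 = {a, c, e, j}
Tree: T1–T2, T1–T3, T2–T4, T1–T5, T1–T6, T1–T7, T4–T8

Every vertex of G appears in some bag (union = {a, b, c, d, e, f, g, h, i, j, k}); every edge is covered by a bag; and for each vertex v the set of bags containing v is connected in the bag tree. The decomposition is therefore valid. The largest bag has 4 vertices, so the width is 3.

Yes; width 3.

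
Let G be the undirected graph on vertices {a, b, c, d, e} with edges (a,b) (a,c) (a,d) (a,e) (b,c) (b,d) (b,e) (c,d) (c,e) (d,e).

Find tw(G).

4

A width-4 tree decomposition is:
Bags: B1 = {a, b, c, d, e}
Tree: (single bag)
With just one bag of size 5, the width is 5 − 1 = 4, so tw(G) ≤ 4. Conversely, {a, b, c, d, e} is a clique of size 5, and the vertices of any clique must share a bag in every tree decomposition; so some bag has ≥ 5 vertices and tw(G) ≥ 4. The upper and lower bounds meet at 4, so that is the treewidth.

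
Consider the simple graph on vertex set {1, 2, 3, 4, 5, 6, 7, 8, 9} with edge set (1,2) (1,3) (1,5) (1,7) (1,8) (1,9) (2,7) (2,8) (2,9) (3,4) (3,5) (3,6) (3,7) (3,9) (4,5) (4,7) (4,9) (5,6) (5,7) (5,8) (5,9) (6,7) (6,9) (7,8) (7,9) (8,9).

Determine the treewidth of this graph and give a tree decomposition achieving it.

Treewidth 4.
One optimal decomposition is:
Bags: B1 = {3, 4, 5, 7, 9}  B2 = {1, 3, 5, 7, 9}  B3 = {3, 5, 6, 7, 9}  B4 = {1, 5, 7, 8, 9}  B5 = {1, 2, 7, 8, 9}
Tree: B1–B2, B1–B3, B2–B4, B4–B5

Each bag holds 5 vertices, so the decomposition has width 4, which upper-bounds the treewidth. On the other hand G contains the 5-clique {1, 2, 7, 8, 9}. A clique must lie in a single bag of any decomposition, so no decomposition can have width below 4. Therefore the treewidth is 4.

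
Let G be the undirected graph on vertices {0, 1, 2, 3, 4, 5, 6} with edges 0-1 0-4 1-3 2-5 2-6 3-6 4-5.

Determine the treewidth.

A width-2 tree decomposition is:
Bags: B1 = {0, 1, 4}  B2 = {1, 3, 4}  B3 = {3, 4, 6}  B4 = {2, 4, 6}  B5 = {2, 4, 5}
Tree: B1–B2, B2–B3, B3–B4, B4–B5
The largest bag has 3 vertices, giving width 2; this decomposition certifies tw(G) ≤ 2. The edges 4–0–1–3–6–2–5–4 form a cycle, so G is not a tree and its treewidth is at least 2. Combining the bounds, tw(G) = 2.

2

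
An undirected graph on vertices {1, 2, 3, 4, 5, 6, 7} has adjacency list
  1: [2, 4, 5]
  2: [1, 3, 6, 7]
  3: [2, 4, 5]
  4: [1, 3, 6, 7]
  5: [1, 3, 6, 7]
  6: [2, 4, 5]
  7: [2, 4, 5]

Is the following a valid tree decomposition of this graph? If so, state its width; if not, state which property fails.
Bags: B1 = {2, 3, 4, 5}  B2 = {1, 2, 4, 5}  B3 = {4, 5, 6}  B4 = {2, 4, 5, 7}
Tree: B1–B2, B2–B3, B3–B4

A tree decomposition must satisfy three properties: every vertex lies in some bag; for every edge, both endpoints lie together in some bag; and for every vertex, the bags containing it form a connected subtree. Here edge (2,6) lies in no bag, so the decomposition is invalid.

No — edge (2,6) lies in no bag.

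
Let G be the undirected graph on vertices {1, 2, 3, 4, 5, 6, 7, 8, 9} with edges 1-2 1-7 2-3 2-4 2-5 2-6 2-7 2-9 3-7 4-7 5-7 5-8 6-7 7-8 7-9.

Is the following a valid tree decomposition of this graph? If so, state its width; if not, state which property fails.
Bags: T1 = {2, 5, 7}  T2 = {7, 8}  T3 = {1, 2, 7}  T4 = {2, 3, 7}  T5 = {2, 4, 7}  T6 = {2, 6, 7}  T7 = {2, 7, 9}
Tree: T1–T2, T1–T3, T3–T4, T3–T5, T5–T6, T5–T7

No — edge (5,8) lies in no bag.

A tree decomposition must satisfy three properties: every vertex lies in some bag; for every edge, both endpoints lie together in some bag; and for every vertex, the bags containing it form a connected subtree. Here edge (5,8) lies in no bag, so the decomposition is invalid.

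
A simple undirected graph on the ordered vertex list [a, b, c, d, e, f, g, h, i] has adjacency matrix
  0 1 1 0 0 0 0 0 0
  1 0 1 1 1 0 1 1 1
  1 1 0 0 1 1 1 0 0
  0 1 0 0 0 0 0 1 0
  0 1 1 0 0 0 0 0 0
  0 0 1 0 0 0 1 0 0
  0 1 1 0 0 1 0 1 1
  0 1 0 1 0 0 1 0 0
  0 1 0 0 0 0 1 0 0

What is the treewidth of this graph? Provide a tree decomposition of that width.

Treewidth 2.
One such decomposition:
Bags: B1 = {b, c, g}  B2 = {a, b, c}  B3 = {b, g, i}  B4 = {b, c, e}  B5 = {c, f, g}  B6 = {b, g, h}  B7 = {b, d, h}
Tree: B1–B2, B1–B3, B2–B4, B1–B5, B3–B6, B6–B7

The largest bag has 3 vertices, giving width 2; this decomposition certifies tw(G) ≤ 2. For the lower bound, the 3 vertices {c, f, g} are pairwise adjacent, and any tree decomposition puts a clique entirely inside one bag — forcing width ≥ 2. The upper and lower bounds meet at 2, so that is the treewidth.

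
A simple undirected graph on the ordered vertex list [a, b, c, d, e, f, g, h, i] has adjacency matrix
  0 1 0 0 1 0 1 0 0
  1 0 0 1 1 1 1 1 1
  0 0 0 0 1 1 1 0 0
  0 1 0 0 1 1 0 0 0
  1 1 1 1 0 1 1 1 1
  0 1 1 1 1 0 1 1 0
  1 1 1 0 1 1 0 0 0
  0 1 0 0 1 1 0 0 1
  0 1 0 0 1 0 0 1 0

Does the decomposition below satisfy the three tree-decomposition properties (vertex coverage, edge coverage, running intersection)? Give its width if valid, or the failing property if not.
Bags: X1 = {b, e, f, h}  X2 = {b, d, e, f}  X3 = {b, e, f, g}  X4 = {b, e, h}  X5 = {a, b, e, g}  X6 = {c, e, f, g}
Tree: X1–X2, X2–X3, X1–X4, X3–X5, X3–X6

No — vertex i appears in no bag.

A tree decomposition must satisfy three properties: every vertex lies in some bag; for every edge, both endpoints lie together in some bag; and for every vertex, the bags containing it form a connected subtree. Here vertex i appears in no bag, so the decomposition is invalid.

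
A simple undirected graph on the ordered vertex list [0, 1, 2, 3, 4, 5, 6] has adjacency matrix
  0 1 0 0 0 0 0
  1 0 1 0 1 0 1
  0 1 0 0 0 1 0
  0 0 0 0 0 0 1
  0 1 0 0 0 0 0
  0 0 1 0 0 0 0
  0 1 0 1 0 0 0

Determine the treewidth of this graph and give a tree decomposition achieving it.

Each bag holds 2 vertices, so the decomposition has width 1, which upper-bounds the treewidth. Any graph with an edge has treewidth ≥ 1, and G has the edge 6–3. The upper and lower bounds meet at 1, so that is the treewidth.

Treewidth 1.
One optimal decomposition is:
Bags: B1 = {3, 6}  B2 = {1, 6}  B3 = {1, 2}  B4 = {0, 1}  B5 = {1, 4}  B6 = {2, 5}
Tree: B1–B2, B2–B3, B3–B4, B3–B5, B3–B6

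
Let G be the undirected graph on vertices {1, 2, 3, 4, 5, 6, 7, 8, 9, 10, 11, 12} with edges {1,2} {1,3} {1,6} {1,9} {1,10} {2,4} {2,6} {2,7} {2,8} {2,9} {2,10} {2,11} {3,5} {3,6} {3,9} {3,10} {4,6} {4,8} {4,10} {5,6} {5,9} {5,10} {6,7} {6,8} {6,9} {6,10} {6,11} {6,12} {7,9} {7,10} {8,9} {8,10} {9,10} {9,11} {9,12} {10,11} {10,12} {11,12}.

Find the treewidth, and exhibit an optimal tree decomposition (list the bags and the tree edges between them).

Treewidth 4.
One optimal decomposition is:
Bags: B1 = {2, 6, 9, 10, 11}  B2 = {6, 9, 10, 11, 12}  B3 = {2, 6, 8, 9, 10}  B4 = {2, 4, 6, 8, 10}  B5 = {1, 2, 6, 9, 10}  B6 = {2, 6, 7, 9, 10}  B7 = {1, 3, 6, 9, 10}  B8 = {3, 5, 6, 9, 10}
Tree: B1–B2, B1–B3, B3–B4, B3–B5, B1–B6, B5–B7, B7–B8

Each bag holds 5 vertices, so the decomposition has width 4, which upper-bounds the treewidth. On the other hand G contains the 5-clique {2, 6, 8, 9, 10}. A clique must lie in a single bag of any decomposition, so no decomposition can have width below 4. Hence tw(G) = 4 exactly.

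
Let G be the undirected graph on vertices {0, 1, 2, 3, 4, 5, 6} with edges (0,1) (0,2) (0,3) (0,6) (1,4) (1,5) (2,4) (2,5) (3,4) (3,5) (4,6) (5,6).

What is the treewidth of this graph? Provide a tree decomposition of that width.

Every bag has size at most 4, so the width is 4 − 1 = 3 and tw(G) ≤ 3. For the lower bound: the 4 vertex sets {0,2}, {1,5}, {4}, {3} are disjoint, each induces a connected subgraph, and every pair is joined by at least one edge of G. Contracting each set to a single vertex therefore yields K_{4} as a minor, and since treewidth is minor-monotone, tw(G) ≥ tw(K_{4}) = 3. The upper and lower bounds meet at 3, so that is the treewidth.

Treewidth 3.
One such decomposition:
Bags: B1 = {0, 2, 4, 5}  B2 = {0, 1, 4, 5}  B3 = {0, 3, 4, 5}  B4 = {0, 4, 5, 6}
Tree: B1–B2, B2–B3, B3–B4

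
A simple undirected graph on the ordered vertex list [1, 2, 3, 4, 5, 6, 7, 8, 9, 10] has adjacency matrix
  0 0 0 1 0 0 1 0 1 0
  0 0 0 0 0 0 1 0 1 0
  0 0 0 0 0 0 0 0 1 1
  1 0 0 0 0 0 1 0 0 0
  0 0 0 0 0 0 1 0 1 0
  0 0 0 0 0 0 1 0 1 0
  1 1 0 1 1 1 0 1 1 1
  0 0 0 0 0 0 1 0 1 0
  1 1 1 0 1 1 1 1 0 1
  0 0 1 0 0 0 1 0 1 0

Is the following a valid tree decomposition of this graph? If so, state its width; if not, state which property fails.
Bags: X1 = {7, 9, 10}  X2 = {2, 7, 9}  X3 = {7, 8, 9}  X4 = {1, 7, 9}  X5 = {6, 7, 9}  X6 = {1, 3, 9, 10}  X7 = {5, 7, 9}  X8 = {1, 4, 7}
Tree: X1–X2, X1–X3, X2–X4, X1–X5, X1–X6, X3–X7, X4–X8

No — bags containing vertex 1 are not connected in the tree.

A tree decomposition must satisfy three properties: every vertex lies in some bag; for every edge, both endpoints lie together in some bag; and for every vertex, the bags containing it form a connected subtree. Here bags containing vertex 1 are not connected in the tree, so the decomposition is invalid.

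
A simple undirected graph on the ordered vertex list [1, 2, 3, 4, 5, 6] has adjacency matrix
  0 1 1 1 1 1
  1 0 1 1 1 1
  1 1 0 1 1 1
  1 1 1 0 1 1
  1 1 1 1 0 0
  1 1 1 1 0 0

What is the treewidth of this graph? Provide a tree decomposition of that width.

Treewidth 4.
One such decomposition:
Bags: B1 = {1, 2, 3, 4, 5}  B2 = {1, 2, 3, 4, 6}
Tree: B1–B2

Each bag holds 5 vertices, so the decomposition has width 4, which upper-bounds the treewidth. Conversely, {1, 2, 3, 4, 5} is a clique of size 5, and the vertices of any clique must share a bag in every tree decomposition; so some bag has ≥ 5 vertices and tw(G) ≥ 4. Combining the bounds, tw(G) = 4.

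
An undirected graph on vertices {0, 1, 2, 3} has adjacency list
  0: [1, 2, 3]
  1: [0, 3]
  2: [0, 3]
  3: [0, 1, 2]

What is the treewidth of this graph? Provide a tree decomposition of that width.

Every bag has size at most 3, so the width is 3 − 1 = 2 and tw(G) ≤ 2. Conversely, {0, 1, 3} is a clique of size 3, and the vertices of any clique must share a bag in every tree decomposition; so some bag has ≥ 3 vertices and tw(G) ≥ 2. Hence tw(G) = 2 exactly.

Treewidth 2.
One such decomposition:
Bags: B1 = {0, 1, 3}  B2 = {0, 2, 3}
Tree: B1–B2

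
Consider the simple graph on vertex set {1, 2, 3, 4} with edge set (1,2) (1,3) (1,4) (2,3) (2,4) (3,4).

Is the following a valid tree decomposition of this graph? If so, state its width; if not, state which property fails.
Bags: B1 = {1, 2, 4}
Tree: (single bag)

A tree decomposition must satisfy three properties: every vertex lies in some bag; for every edge, both endpoints lie together in some bag; and for every vertex, the bags containing it form a connected subtree. Here vertex 3 appears in no bag, so the decomposition is invalid.

No — vertex 3 appears in no bag.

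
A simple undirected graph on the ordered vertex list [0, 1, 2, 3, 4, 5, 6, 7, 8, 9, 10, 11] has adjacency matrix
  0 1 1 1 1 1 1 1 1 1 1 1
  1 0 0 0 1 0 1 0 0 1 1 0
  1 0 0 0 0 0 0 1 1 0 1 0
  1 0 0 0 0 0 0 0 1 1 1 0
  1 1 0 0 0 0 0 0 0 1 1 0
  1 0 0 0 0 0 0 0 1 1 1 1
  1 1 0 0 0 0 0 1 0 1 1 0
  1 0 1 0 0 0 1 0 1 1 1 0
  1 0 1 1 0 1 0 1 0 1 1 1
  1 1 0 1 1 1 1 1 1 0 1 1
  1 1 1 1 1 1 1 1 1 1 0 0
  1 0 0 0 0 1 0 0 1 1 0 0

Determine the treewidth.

4

A width-4 tree decomposition is:
Bags: B1 = {0, 5, 8, 9, 10}  B2 = {0, 7, 8, 9, 10}  B3 = {0, 5, 8, 9, 11}  B4 = {0, 6, 7, 9, 10}  B5 = {0, 1, 6, 9, 10}  B6 = {0, 2, 7, 8, 10}  B7 = {0, 3, 8, 9, 10}  B8 = {0, 1, 4, 9, 10}
Tree: B1–B2, B1–B3, B2–B4, B4–B5, B2–B6, B2–B7, B5–B8
Every bag has size at most 5, so the width is 5 − 1 = 4 and tw(G) ≤ 4. On the other hand G contains the 5-clique {0, 3, 8, 9, 10}. A clique must lie in a single bag of any decomposition, so no decomposition can have width below 4. Hence tw(G) = 4 exactly.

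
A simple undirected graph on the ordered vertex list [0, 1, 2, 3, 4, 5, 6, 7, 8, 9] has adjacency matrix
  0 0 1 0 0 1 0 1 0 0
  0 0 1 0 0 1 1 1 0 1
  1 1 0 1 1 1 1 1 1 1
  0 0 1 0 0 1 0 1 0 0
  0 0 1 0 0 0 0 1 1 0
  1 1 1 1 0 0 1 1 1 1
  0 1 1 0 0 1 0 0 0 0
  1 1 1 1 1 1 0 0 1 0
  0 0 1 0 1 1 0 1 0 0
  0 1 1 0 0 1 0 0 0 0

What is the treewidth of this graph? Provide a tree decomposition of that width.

Treewidth 3.
Bags: B1 = {1, 2, 5, 6}  B2 = {1, 2, 5, 7}  B3 = {2, 3, 5, 7}  B4 = {0, 2, 5, 7}  B5 = {1, 2, 5, 9}  B6 = {2, 5, 7, 8}  B7 = {2, 4, 7, 8}
Tree: B1–B2, B2–B3, B2–B4, B2–B5, B3–B6, B6–B7

Each bag holds 4 vertices, so the decomposition has width 3, which upper-bounds the treewidth. For the lower bound, the 4 vertices {2, 4, 7, 8} are pairwise adjacent, and any tree decomposition puts a clique entirely inside one bag — forcing width ≥ 3. Therefore the treewidth is 3.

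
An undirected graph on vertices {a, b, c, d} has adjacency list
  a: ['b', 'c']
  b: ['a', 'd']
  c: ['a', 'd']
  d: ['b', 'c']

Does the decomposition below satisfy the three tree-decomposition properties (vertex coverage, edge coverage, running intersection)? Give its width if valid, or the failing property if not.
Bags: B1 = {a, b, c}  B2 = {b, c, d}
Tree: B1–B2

Yes; width 2.

Checking the three conditions: (i) the bags cover all of {a, b, c, d}; (ii) for each edge, some bag contains both endpoints; (iii) the bags containing any fixed vertex form a subtree. All hold, so the decomposition is valid with width 3 − 1 = 2.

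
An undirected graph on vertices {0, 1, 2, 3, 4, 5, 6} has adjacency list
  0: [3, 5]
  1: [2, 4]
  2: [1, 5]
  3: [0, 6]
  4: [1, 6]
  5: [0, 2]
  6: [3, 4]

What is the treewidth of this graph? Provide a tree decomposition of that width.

The largest bag has 3 vertices, giving width 2; this decomposition certifies tw(G) ≤ 2. Since 2–5–0–3–6–4–1–2 is a cycle in G, G is not acyclic. Forests are exactly the graphs of treewidth ≤ 1, so tw(G) ≥ 2. Therefore the treewidth is 2.

Treewidth 2.
Bags: B1 = {0, 2, 5}  B2 = {0, 2, 3}  B3 = {2, 3, 6}  B4 = {2, 4, 6}  B5 = {1, 2, 4}
Tree: B1–B2, B2–B3, B3–B4, B4–B5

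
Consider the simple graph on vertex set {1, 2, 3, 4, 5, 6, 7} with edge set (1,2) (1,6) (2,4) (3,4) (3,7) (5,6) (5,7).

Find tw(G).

2

A width-2 tree decomposition is:
Bags: B1 = {2, 3, 4}  B2 = {1, 2, 3}  B3 = {1, 3, 6}  B4 = {3, 5, 6}  B5 = {3, 5, 7}
Tree: B1–B2, B2–B3, B3–B4, B4–B5
The largest bag has 3 vertices, giving width 2; this decomposition certifies tw(G) ≤ 2. Since 3–4–2–1–6–5–7–3 is a cycle in G, G is not acyclic. Forests are exactly the graphs of treewidth ≤ 1, so tw(G) ≥ 2. Therefore the treewidth is 2.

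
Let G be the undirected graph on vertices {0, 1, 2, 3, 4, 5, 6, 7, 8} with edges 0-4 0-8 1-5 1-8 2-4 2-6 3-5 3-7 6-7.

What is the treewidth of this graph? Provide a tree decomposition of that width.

The largest bag has 3 vertices, giving width 2; this decomposition certifies tw(G) ≤ 2. Since 3–5–1–8–0–4–2–6–7–3 is a cycle in G, G is not acyclic. Forests are exactly the graphs of treewidth ≤ 1, so tw(G) ≥ 2. Combining the bounds, tw(G) = 2.

Treewidth 2.
One such decomposition:
Bags: B1 = {1, 3, 5}  B2 = {1, 3, 8}  B3 = {0, 3, 8}  B4 = {0, 3, 4}  B5 = {2, 3, 4}  B6 = {2, 3, 6}  B7 = {3, 6, 7}
Tree: B1–B2, B2–B3, B3–B4, B4–B5, B5–B6, B6–B7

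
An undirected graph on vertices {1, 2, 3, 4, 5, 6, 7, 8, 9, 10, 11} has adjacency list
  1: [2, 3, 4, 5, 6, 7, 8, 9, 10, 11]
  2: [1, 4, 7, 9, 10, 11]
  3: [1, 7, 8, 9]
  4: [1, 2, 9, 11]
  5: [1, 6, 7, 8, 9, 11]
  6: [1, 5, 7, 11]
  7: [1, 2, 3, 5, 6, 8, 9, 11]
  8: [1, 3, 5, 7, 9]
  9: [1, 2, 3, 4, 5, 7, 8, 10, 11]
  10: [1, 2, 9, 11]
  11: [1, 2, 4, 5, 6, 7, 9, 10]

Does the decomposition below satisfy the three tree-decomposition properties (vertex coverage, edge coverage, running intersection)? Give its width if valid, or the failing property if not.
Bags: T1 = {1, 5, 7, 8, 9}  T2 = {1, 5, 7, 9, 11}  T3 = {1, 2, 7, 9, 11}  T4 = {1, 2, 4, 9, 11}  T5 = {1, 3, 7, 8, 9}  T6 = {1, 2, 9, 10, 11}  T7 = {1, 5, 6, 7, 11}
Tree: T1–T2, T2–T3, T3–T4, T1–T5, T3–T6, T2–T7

Checking the three conditions: (i) the bags cover all of {1, 2, 3, 4, 5, 6, 7, 8, 9, 10, 11}; (ii) for each edge, some bag contains both endpoints; (iii) the bags containing any fixed vertex form a subtree. All hold, so the decomposition is valid with width 5 − 1 = 4.

Yes; width 4.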